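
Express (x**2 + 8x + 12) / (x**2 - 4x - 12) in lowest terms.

Euclidean algorithm in ℚ[x]:
  x**2 + 8x + 12 = (x**2 - 4x - 12) + (12x + 24)
  x**2 - 4x - 12 = ((1/12)x - 1/2)(12x + 24) + (0)
Last nonzero remainder: 12x + 24. Dividing through by 12 gives the monic gcd x + 2.
Cancel x + 2 from numerator and denominator to get the reduced form.

(x + 6)/(x - 6)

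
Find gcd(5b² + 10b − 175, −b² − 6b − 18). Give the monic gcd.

1

Apply the Euclidean algorithm:
  5b² + 10b − 175 = (−5)(−b² − 6b − 18) + (−20b − 265)
  −b² − 6b − 18 = ((1/20)b − 29/80)(−20b − 265) + (−1825/16)
  −20b − 265 = ((64/365)b + 848/365)(−1825/16) + (0)
The last nonzero remainder is the constant −1825/16, so the polynomials are coprime and gcd = 1.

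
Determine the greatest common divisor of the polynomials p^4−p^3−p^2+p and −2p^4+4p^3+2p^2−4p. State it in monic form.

p^3−p

Euclidean algorithm in ℚ[p]:
  p^4−p^3−p^2+p = (−1/2)(−2p^4+4p^3+2p^2−4p) + (p^3−p)
  −2p^4+4p^3+2p^2−4p = (−2p+4)(p^3−p) + (0)
The last nonzero remainder p^3−p is already monic.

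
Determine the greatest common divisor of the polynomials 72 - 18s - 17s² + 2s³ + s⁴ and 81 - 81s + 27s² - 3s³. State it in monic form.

-3 + s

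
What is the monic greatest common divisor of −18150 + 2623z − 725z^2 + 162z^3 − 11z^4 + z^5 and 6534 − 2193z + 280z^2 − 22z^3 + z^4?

By polynomial division,
  z^5 − 11z^4 + 162z^3 − 725z^2 + 2623z − 18150 = (z + 11)(z^4 − 22z^3 + 280z^2 − 2193z + 6534) + (124z^3 − 1612z^2 + 20212z − 90024)
  z^4 − 22z^3 + 280z^2 − 2193z + 6534 = ((1/124)z − 9/124)(124z^3 − 1612z^2 + 20212z − 90024) + (0)
Last nonzero remainder: 124z^3 − 1612z^2 + 20212z − 90024. Dividing through by 124 gives the monic gcd z^3 − 13z^2 + 163z − 726.

−726 + 163z − 13z^2 + z^3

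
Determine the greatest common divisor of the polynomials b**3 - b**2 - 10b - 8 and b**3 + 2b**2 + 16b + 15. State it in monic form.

b + 1

By polynomial division,
  b**3 - b**2 - 10b - 8 = (b**3 + 2b**2 + 16b + 15) + (-3b**2 - 26b - 23)
  b**3 + 2b**2 + 16b + 15 = (-(1/3)b + 20/9)(-3b**2 - 26b - 23) + ((595/9)b + 595/9)
  -3b**2 - 26b - 23 = (-(27/595)b - 207/595)((595/9)b + 595/9) + (0)
Last nonzero remainder: (595/9)b + 595/9. Dividing through by 595/9 gives the monic gcd b + 1.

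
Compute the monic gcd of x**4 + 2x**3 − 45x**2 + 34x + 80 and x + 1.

By polynomial division,
  x**4 + 2x**3 − 45x**2 + 34x + 80 = (x**3 + x**2 − 46x + 80)(x + 1) + (0)
The last nonzero remainder x + 1 is already monic.

x + 1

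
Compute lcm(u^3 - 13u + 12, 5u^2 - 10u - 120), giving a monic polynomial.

u^4 - 6u^3 - 13u^2 + 90u - 72

Apply the Euclidean algorithm:
  u^3 - 13u + 12 = ((1/5)u + 2/5)(5u^2 - 10u - 120) + (15u + 60)
  5u^2 - 10u - 120 = ((1/3)u - 2)(15u + 60) + (0)
Last nonzero remainder: 15u + 60. Dividing through by 15 gives the monic gcd u + 4.
Then lcm(f, g) = f·g / gcd(f, g); expanding and making the result monic gives the answer.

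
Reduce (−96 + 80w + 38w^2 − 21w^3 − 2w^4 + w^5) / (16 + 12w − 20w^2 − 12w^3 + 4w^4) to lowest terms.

(−24 − 10w + 3w^2 + w^3)/(4 + 8w + 4w^2)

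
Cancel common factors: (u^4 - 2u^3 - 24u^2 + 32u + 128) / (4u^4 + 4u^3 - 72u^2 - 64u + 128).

(u - 4)/(4u - 4)

By polynomial division,
  u^4 - 2u^3 - 24u^2 + 32u + 128 = (1/4)(4u^4 + 4u^3 - 72u^2 - 64u + 128) + (-3u^3 - 6u^2 + 48u + 96)
  4u^4 + 4u^3 - 72u^2 - 64u + 128 = (-(4/3)u + 4/3)(-3u^3 - 6u^2 + 48u + 96) + (0)
Last nonzero remainder: -3u^3 - 6u^2 + 48u + 96. Dividing through by -3 gives the monic gcd u^3 + 2u^2 - 16u - 32.
Cancel u^3 + 2u^2 - 16u - 32 from numerator and denominator to get the reduced form.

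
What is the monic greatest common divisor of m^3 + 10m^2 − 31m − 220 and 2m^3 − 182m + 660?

m^2 + 6m − 55

Euclidean algorithm in ℚ[m]:
  m^3 + 10m^2 − 31m − 220 = (1/2)(2m^3 − 182m + 660) + (10m^2 + 60m − 550)
  2m^3 − 182m + 660 = ((1/5)m − 6/5)(10m^2 + 60m − 550) + (0)
Last nonzero remainder: 10m^2 + 60m − 550. Dividing through by 10 gives the monic gcd m^2 + 6m − 55.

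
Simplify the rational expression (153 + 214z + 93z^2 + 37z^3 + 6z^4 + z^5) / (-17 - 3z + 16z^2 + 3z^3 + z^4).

(9 + 2z + z^2)/(-1 + z)

Apply the Euclidean algorithm:
  z^5 + 6z^4 + 37z^3 + 93z^2 + 214z + 153 = (z + 3)(z^4 + 3z^3 + 16z^2 - 3z - 17) + (12z^3 + 48z^2 + 240z + 204)
  z^4 + 3z^3 + 16z^2 - 3z - 17 = ((1/12)z - 1/12)(12z^3 + 48z^2 + 240z + 204) + (0)
Last nonzero remainder: 12z^3 + 48z^2 + 240z + 204. Dividing through by 12 gives the monic gcd z^3 + 4z^2 + 20z + 17.
Cancel z^3 + 4z^2 + 20z + 17 from numerator and denominator to get the reduced form.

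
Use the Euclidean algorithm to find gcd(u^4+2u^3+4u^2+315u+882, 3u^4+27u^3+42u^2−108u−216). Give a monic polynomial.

u^2+9u+18

By polynomial division,
  u^4+2u^3+4u^2+315u+882 = (1/3)(3u^4+27u^3+42u^2−108u−216) + (−7u^3−10u^2+351u+954)
  3u^4+27u^3+42u^2−108u−216 = (−(3/7)u−159/49)(−7u^3−10u^2+351u+954) + ((7839/49)u^2+(70551/49)u+141102/49)
  −7u^3−10u^2+351u+954 = (−(343/7839)u+2597/7839)((7839/49)u^2+(70551/49)u+141102/49) + (0)
Last nonzero remainder: (7839/49)u^2+(70551/49)u+141102/49. Dividing through by 7839/49 gives the monic gcd u^2+9u+18.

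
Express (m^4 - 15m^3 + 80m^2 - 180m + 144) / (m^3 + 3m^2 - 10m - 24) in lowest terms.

(m^3 - 12m^2 + 44m - 48)/(m^2 + 6m + 8)

By polynomial division,
  m^4 - 15m^3 + 80m^2 - 180m + 144 = (m - 18)(m^3 + 3m^2 - 10m - 24) + (144m^2 - 336m - 288)
  m^3 + 3m^2 - 10m - 24 = ((1/144)m + 1/27)(144m^2 - 336m - 288) + ((40/9)m - 40/3)
  144m^2 - 336m - 288 = ((162/5)m + 108/5)((40/9)m - 40/3) + (0)
Last nonzero remainder: (40/9)m - 40/3. Dividing through by 40/9 gives the monic gcd m - 3.
Cancel m - 3 from numerator and denominator to get the reduced form.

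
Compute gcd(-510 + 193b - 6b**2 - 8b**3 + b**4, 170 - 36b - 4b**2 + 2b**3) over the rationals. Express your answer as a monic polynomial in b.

85 - 18b - 2b**2 + b**3

Repeated division with remainder:
  b**4 - 8b**3 - 6b**2 + 193b - 510 = ((1/2)b - 3)(2b**3 - 4b**2 - 36b + 170) + (0)
Last nonzero remainder: 2b**3 - 4b**2 - 36b + 170. Dividing through by 2 gives the monic gcd b**3 - 2b**2 - 18b + 85.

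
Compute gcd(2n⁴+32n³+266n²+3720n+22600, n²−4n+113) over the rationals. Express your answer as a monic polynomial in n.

Euclidean algorithm in ℚ[n]:
  2n⁴+32n³+266n²+3720n+22600 = (2n²+40n+200)(n²−4n+113) + (0)
The last nonzero remainder n²−4n+113 is already monic.

n²−4n+113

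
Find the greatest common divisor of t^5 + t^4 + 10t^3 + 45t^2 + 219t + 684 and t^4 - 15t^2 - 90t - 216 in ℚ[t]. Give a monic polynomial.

t^3 + 6t^2 + 21t + 36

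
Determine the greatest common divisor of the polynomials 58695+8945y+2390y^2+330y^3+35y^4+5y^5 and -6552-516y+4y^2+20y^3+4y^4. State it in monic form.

273+67y+11y^2+y^3

By polynomial division,
  5y^5+35y^4+330y^3+2390y^2+8945y+58695 = ((5/4)y+5/2)(4y^4+20y^3+4y^2-516y-6552) + (275y^3+3025y^2+18425y+75075)
  4y^4+20y^3+4y^2-516y-6552 = ((4/275)y-24/275)(275y^3+3025y^2+18425y+75075) + (0)
Last nonzero remainder: 275y^3+3025y^2+18425y+75075. Dividing through by 275 gives the monic gcd y^3+11y^2+67y+273.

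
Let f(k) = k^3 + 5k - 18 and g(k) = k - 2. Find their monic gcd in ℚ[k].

k - 2

By polynomial division,
  k^3 + 5k - 18 = (k^2 + 2k + 9)(k - 2) + (0)
The last nonzero remainder k - 2 is already monic.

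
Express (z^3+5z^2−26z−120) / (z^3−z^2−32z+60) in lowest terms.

(z+4)/(z−2)

Repeated division with remainder:
  z^3+5z^2−26z−120 = (z^3−z^2−32z+60) + (6z^2+6z−180)
  z^3−z^2−32z+60 = ((1/6)z−1/3)(6z^2+6z−180) + (0)
Last nonzero remainder: 6z^2+6z−180. Dividing through by 6 gives the monic gcd z^2+z−30.
Cancel z^2+z−30 from numerator and denominator to get the reduced form.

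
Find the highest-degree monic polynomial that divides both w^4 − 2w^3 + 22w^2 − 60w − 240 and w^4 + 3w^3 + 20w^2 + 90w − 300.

w^2 + 30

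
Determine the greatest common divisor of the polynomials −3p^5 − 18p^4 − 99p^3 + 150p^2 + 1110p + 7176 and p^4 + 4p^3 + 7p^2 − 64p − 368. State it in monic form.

Repeated division with remainder:
  −3p^5 − 18p^4 − 99p^3 + 150p^2 + 1110p + 7176 = (−3p − 6)(p^4 + 4p^3 + 7p^2 − 64p − 368) + (−54p^3 − 378p + 4968)
  p^4 + 4p^3 + 7p^2 − 64p − 368 = (−(1/54)p − 2/27)(−54p^3 − 378p + 4968) + (0)
Last nonzero remainder: −54p^3 − 378p + 4968. Dividing through by −54 gives the monic gcd p^3 + 7p − 92.

p^3 + 7p − 92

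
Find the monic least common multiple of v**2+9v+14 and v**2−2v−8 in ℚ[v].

v**3+5v**2−22v−56

Repeated division with remainder:
  v**2+9v+14 = (v**2−2v−8) + (11v+22)
  v**2−2v−8 = ((1/11)v−4/11)(11v+22) + (0)
Last nonzero remainder: 11v+22. Dividing through by 11 gives the monic gcd v+2.
Then lcm(f, g) = f·g / gcd(f, g); expanding and making the result monic gives the answer.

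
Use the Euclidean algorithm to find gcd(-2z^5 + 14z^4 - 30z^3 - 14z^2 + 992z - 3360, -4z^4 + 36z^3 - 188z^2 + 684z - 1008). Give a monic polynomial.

z^3 - 6z^2 + 29z - 84

By polynomial division,
  -2z^5 + 14z^4 - 30z^3 - 14z^2 + 992z - 3360 = ((1/2)z + 1)(-4z^4 + 36z^3 - 188z^2 + 684z - 1008) + (28z^3 - 168z^2 + 812z - 2352)
  -4z^4 + 36z^3 - 188z^2 + 684z - 1008 = (-(1/7)z + 3/7)(28z^3 - 168z^2 + 812z - 2352) + (0)
Last nonzero remainder: 28z^3 - 168z^2 + 812z - 2352. Dividing through by 28 gives the monic gcd z^3 - 6z^2 + 29z - 84.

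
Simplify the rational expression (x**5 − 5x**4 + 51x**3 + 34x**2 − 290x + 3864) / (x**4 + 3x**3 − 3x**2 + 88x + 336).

(x**2 − 4x + 46)/(x + 4)

Euclidean algorithm in ℚ[x]:
  x**5 − 5x**4 + 51x**3 + 34x**2 − 290x + 3864 = (x − 8)(x**4 + 3x**3 − 3x**2 + 88x + 336) + (78x**3 − 78x**2 + 78x + 6552)
  x**4 + 3x**3 − 3x**2 + 88x + 336 = ((1/78)x + 2/39)(78x**3 − 78x**2 + 78x + 6552) + (0)
Last nonzero remainder: 78x**3 − 78x**2 + 78x + 6552. Dividing through by 78 gives the monic gcd x**3 − x**2 + x + 84.
Cancel x**3 − x**2 + x + 84 from numerator and denominator to get the reduced form.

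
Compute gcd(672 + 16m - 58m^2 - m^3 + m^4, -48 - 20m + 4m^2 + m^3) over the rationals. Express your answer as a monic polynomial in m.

-24 + 2m + m^2

Repeated division with remainder:
  m^4 - m^3 - 58m^2 + 16m + 672 = (m - 5)(m^3 + 4m^2 - 20m - 48) + (-18m^2 - 36m + 432)
  m^3 + 4m^2 - 20m - 48 = (-(1/18)m - 1/9)(-18m^2 - 36m + 432) + (0)
Last nonzero remainder: -18m^2 - 36m + 432. Dividing through by -18 gives the monic gcd m^2 + 2m - 24.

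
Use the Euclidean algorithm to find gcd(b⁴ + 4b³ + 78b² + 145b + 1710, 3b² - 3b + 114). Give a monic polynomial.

Euclidean algorithm in ℚ[b]:
  b⁴ + 4b³ + 78b² + 145b + 1710 = ((1/3)b² + (5/3)b + 15)(3b² - 3b + 114) + (0)
Last nonzero remainder: 3b² - 3b + 114. Dividing through by 3 gives the monic gcd b² - b + 38.

b² - b + 38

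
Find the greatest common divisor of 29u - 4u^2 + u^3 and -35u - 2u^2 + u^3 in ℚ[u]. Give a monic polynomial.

u

By polynomial division,
  u^3 - 4u^2 + 29u = (u^3 - 2u^2 - 35u) + (-2u^2 + 64u)
  u^3 - 2u^2 - 35u = (-(1/2)u - 15)(-2u^2 + 64u) + (925u)
  -2u^2 + 64u = (-(2/925)u + 64/925)(925u) + (0)
Last nonzero remainder: 925u. Dividing through by 925 gives the monic gcd u.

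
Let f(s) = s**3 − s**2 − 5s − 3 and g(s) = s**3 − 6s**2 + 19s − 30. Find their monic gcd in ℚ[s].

s − 3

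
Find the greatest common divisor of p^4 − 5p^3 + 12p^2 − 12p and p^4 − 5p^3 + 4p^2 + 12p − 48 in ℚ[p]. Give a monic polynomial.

p^2 − 3p + 6

Apply the Euclidean algorithm:
  p^4 − 5p^3 + 12p^2 − 12p = (p^4 − 5p^3 + 4p^2 + 12p − 48) + (8p^2 − 24p + 48)
  p^4 − 5p^3 + 4p^2 + 12p − 48 = ((1/8)p^2 − (1/4)p − 1)(8p^2 − 24p + 48) + (0)
Last nonzero remainder: 8p^2 − 24p + 48. Dividing through by 8 gives the monic gcd p^2 − 3p + 6.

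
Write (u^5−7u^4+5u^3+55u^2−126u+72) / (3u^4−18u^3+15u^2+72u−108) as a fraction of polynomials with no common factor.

By polynomial division,
  u^5−7u^4+5u^3+55u^2−126u+72 = ((1/3)u−1/3)(3u^4−18u^3+15u^2+72u−108) + (−6u^3+36u^2−66u+36)
  3u^4−18u^3+15u^2+72u−108 = (−(1/2)u)(−6u^3+36u^2−66u+36) + (−18u^2+90u−108)
  −6u^3+36u^2−66u+36 = ((1/3)u−1/3)(−18u^2+90u−108) + (0)
Last nonzero remainder: −18u^2+90u−108. Dividing through by −18 gives the monic gcd u^2−5u+6.
Cancel u^2−5u+6 from numerator and denominator to get the reduced form.

(u^3−2u^2−11u+12)/(3u^2−3u−18)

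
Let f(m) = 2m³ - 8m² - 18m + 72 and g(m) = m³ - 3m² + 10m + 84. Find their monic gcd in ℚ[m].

m + 3

By polynomial division,
  2m³ - 8m² - 18m + 72 = (2)(m³ - 3m² + 10m + 84) + (-2m² - 38m - 96)
  m³ - 3m² + 10m + 84 = (-(1/2)m + 11)(-2m² - 38m - 96) + (380m + 1140)
  -2m² - 38m - 96 = (-(1/190)m - 8/95)(380m + 1140) + (0)
Last nonzero remainder: 380m + 1140. Dividing through by 380 gives the monic gcd m + 3.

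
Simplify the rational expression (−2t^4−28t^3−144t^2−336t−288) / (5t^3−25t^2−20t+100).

(−2t^3−24t^2−96t−144)/(5t^2−35t+50)

Repeated division with remainder:
  −2t^4−28t^3−144t^2−336t−288 = (−(2/5)t−38/5)(5t^3−25t^2−20t+100) + (−342t^2−448t+472)
  5t^3−25t^2−20t+100 = (−(5/342)t+5395/58482)(−342t^2−448t+472) + ((825440/29241)t+1650880/29241)
  −342t^2−448t+472 = (−(5000211/412720)t+1725219/206360)((825440/29241)t+1650880/29241) + (0)
Last nonzero remainder: (825440/29241)t+1650880/29241. Dividing through by 825440/29241 gives the monic gcd t+2.
Cancel t+2 from numerator and denominator to get the reduced form.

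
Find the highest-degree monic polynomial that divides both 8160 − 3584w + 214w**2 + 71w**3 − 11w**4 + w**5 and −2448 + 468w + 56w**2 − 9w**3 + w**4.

Apply the Euclidean algorithm:
  w**5 − 11w**4 + 71w**3 + 214w**2 − 3584w + 8160 = (w − 2)(w**4 − 9w**3 + 56w**2 + 468w − 2448) + (−3w**3 − 142w**2 − 200w + 3264)
  w**4 − 9w**3 + 56w**2 + 468w − 2448 = (−(1/3)w + 169/9)(−3w**3 − 142w**2 − 200w + 3264) + ((23902/9)w**2 + (47804/9)w − 191216/3)
  −3w**3 − 142w**2 − 200w + 3264 = (−(27/23902)w − 36/703)((23902/9)w**2 + (47804/9)w − 191216/3) + (0)
Last nonzero remainder: (23902/9)w**2 + (47804/9)w − 191216/3. Dividing through by 23902/9 gives the monic gcd w**2 + 2w − 24.

−24 + 2w + w**2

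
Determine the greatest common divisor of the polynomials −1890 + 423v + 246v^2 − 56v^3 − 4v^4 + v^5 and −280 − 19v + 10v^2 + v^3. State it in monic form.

−35 + 2v + v^2

Apply the Euclidean algorithm:
  v^5 − 4v^4 − 56v^3 + 246v^2 + 423v − 1890 = (v^2 − 14v + 103)(v^3 + 10v^2 − 19v − 280) + (−770v^2 − 1540v + 26950)
  v^3 + 10v^2 − 19v − 280 = (−(1/770)v − 4/385)(−770v^2 − 1540v + 26950) + (0)
Last nonzero remainder: −770v^2 − 1540v + 26950. Dividing through by −770 gives the monic gcd v^2 + 2v − 35.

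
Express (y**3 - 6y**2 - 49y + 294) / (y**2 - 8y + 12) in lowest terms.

(y**2 - 49)/(y - 2)

By polynomial division,
  y**3 - 6y**2 - 49y + 294 = (y + 2)(y**2 - 8y + 12) + (-45y + 270)
  y**2 - 8y + 12 = (-(1/45)y + 2/45)(-45y + 270) + (0)
Last nonzero remainder: -45y + 270. Dividing through by -45 gives the monic gcd y - 6.
Cancel y - 6 from numerator and denominator to get the reduced form.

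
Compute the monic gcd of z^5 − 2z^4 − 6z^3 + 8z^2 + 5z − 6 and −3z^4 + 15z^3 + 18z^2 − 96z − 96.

z^2 + 3z + 2

Apply the Euclidean algorithm:
  z^5 − 2z^4 − 6z^3 + 8z^2 + 5z − 6 = (−(1/3)z − 1)(−3z^4 + 15z^3 + 18z^2 − 96z − 96) + (15z^3 − 6z^2 − 123z − 102)
  −3z^4 + 15z^3 + 18z^2 − 96z − 96 = (−(1/5)z + 23/25)(15z^3 − 6z^2 − 123z − 102) + (−(27/25)z^2 − (81/25)z − 54/25)
  15z^3 − 6z^2 − 123z − 102 = (−(125/9)z + 425/9)(−(27/25)z^2 − (81/25)z − 54/25) + (0)
Last nonzero remainder: −(27/25)z^2 − (81/25)z − 54/25. Dividing through by −27/25 gives the monic gcd z^2 + 3z + 2.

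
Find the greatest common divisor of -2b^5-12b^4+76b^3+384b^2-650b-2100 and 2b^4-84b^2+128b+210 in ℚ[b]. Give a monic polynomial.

By polynomial division,
  -2b^5-12b^4+76b^3+384b^2-650b-2100 = (-b-6)(2b^4-84b^2+128b+210) + (-8b^3+8b^2+328b-840)
  2b^4-84b^2+128b+210 = (-(1/4)b-1/4)(-8b^3+8b^2+328b-840) + (0)
Last nonzero remainder: -8b^3+8b^2+328b-840. Dividing through by -8 gives the monic gcd b^3-b^2-41b+105.

b^3-b^2-41b+105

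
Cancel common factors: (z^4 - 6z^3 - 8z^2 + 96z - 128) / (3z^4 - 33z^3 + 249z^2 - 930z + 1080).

Repeated division with remainder:
  z^4 - 6z^3 - 8z^2 + 96z - 128 = (1/3)(3z^4 - 33z^3 + 249z^2 - 930z + 1080) + (5z^3 - 91z^2 + 406z - 488)
  3z^4 - 33z^3 + 249z^2 - 930z + 1080 = ((3/5)z + 108/25)(5z^3 - 91z^2 + 406z - 488) + ((9963/25)z^2 - (59778/25)z + 79704/25)
  5z^3 - 91z^2 + 406z - 488 = ((125/9963)z - 1525/9963)((9963/25)z^2 - (59778/25)z + 79704/25) + (0)
Last nonzero remainder: (9963/25)z^2 - (59778/25)z + 79704/25. Dividing through by 9963/25 gives the monic gcd z^2 - 6z + 8.
Cancel z^2 - 6z + 8 from numerator and denominator to get the reduced form.

(z^2 - 16)/(3z^2 - 15z + 135)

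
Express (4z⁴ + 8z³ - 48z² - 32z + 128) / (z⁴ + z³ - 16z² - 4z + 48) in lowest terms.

Repeated division with remainder:
  4z⁴ + 8z³ - 48z² - 32z + 128 = (4)(z⁴ + z³ - 16z² - 4z + 48) + (4z³ + 16z² - 16z - 64)
  z⁴ + z³ - 16z² - 4z + 48 = ((1/4)z - 3/4)(4z³ + 16z² - 16z - 64) + (0)
Last nonzero remainder: 4z³ + 16z² - 16z - 64. Dividing through by 4 gives the monic gcd z³ + 4z² - 4z - 16.
Cancel z³ + 4z² - 4z - 16 from numerator and denominator to get the reduced form.

(4z - 8)/(z - 3)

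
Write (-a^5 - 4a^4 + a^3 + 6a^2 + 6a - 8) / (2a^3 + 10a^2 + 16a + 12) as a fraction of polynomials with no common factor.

(-a^3 - 2a^2 + 7a - 4)/(2a + 6)

By polynomial division,
  -a^5 - 4a^4 + a^3 + 6a^2 + 6a - 8 = (-(1/2)a^2 + (1/2)a + 2)(2a^3 + 10a^2 + 16a + 12) + (-16a^2 - 32a - 32)
  2a^3 + 10a^2 + 16a + 12 = (-(1/8)a - 3/8)(-16a^2 - 32a - 32) + (0)
Last nonzero remainder: -16a^2 - 32a - 32. Dividing through by -16 gives the monic gcd a^2 + 2a + 2.
Cancel a^2 + 2a + 2 from numerator and denominator to get the reduced form.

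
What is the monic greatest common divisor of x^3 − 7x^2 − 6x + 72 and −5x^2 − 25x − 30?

Euclidean algorithm in ℚ[x]:
  x^3 − 7x^2 − 6x + 72 = (−(1/5)x + 12/5)(−5x^2 − 25x − 30) + (48x + 144)
  −5x^2 − 25x − 30 = (−(5/48)x − 5/24)(48x + 144) + (0)
Last nonzero remainder: 48x + 144. Dividing through by 48 gives the monic gcd x + 3.

x + 3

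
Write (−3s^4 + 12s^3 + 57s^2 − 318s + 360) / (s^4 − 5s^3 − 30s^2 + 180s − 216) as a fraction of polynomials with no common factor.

(−3s^2 − 3s + 60)/(s^2 − 36)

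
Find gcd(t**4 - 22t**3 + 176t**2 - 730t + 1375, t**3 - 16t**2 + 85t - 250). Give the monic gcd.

Repeated division with remainder:
  t**4 - 22t**3 + 176t**2 - 730t + 1375 = (t - 6)(t**3 - 16t**2 + 85t - 250) + (-5t**2 + 30t - 125)
  t**3 - 16t**2 + 85t - 250 = (-(1/5)t + 2)(-5t**2 + 30t - 125) + (0)
Last nonzero remainder: -5t**2 + 30t - 125. Dividing through by -5 gives the monic gcd t**2 - 6t + 25.

t**2 - 6t + 25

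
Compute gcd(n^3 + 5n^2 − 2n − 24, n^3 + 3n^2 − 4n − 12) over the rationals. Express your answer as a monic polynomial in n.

n^2 + n − 6

Apply the Euclidean algorithm:
  n^3 + 5n^2 − 2n − 24 = (n^3 + 3n^2 − 4n − 12) + (2n^2 + 2n − 12)
  n^3 + 3n^2 − 4n − 12 = ((1/2)n + 1)(2n^2 + 2n − 12) + (0)
Last nonzero remainder: 2n^2 + 2n − 12. Dividing through by 2 gives the monic gcd n^2 + n − 6.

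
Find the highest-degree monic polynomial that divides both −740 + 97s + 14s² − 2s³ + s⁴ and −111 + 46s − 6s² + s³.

Repeated division with remainder:
  s⁴ − 2s³ + 14s² + 97s − 740 = (s + 4)(s³ − 6s² + 46s − 111) + (−8s² + 24s − 296)
  s³ − 6s² + 46s − 111 = (−(1/8)s + 3/8)(−8s² + 24s − 296) + (0)
Last nonzero remainder: −8s² + 24s − 296. Dividing through by −8 gives the monic gcd s² − 3s + 37.

37 − 3s + s²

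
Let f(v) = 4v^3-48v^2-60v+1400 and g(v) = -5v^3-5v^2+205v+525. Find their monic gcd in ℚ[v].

v^2-2v-35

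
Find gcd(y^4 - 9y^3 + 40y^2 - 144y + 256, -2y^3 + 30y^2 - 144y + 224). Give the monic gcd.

y^2 - 8y + 16

By polynomial division,
  y^4 - 9y^3 + 40y^2 - 144y + 256 = (-(1/2)y - 3)(-2y^3 + 30y^2 - 144y + 224) + (58y^2 - 464y + 928)
  -2y^3 + 30y^2 - 144y + 224 = (-(1/29)y + 7/29)(58y^2 - 464y + 928) + (0)
Last nonzero remainder: 58y^2 - 464y + 928. Dividing through by 58 gives the monic gcd y^2 - 8y + 16.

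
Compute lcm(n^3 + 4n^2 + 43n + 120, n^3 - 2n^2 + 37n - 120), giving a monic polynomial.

n^4 + n^3 + 31n^2 - 9n - 360

Euclidean algorithm in ℚ[n]:
  n^3 + 4n^2 + 43n + 120 = (n^3 - 2n^2 + 37n - 120) + (6n^2 + 6n + 240)
  n^3 - 2n^2 + 37n - 120 = ((1/6)n - 1/2)(6n^2 + 6n + 240) + (0)
Last nonzero remainder: 6n^2 + 6n + 240. Dividing through by 6 gives the monic gcd n^2 + n + 40.
Then lcm(f, g) = f·g / gcd(f, g); expanding and making the result monic gives the answer.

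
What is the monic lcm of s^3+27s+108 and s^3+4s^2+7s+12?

Euclidean algorithm in ℚ[s]:
  s^3+27s+108 = (s^3+4s^2+7s+12) + (−4s^2+20s+96)
  s^3+4s^2+7s+12 = (−(1/4)s−9/4)(−4s^2+20s+96) + (76s+228)
  −4s^2+20s+96 = (−(1/19)s+8/19)(76s+228) + (0)
Last nonzero remainder: 76s+228. Dividing through by 76 gives the monic gcd s+3.
Then lcm(f, g) = f·g / gcd(f, g); expanding and making the result monic gives the answer.

s^5+s^4+31s^3+135s^2+216s+432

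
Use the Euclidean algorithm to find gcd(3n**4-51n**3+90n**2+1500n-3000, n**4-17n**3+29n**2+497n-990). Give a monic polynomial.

n**2+3n-10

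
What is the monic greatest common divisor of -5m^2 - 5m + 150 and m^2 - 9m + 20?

Euclidean algorithm in ℚ[m]:
  -5m^2 - 5m + 150 = (-5)(m^2 - 9m + 20) + (-50m + 250)
  m^2 - 9m + 20 = (-(1/50)m + 2/25)(-50m + 250) + (0)
Last nonzero remainder: -50m + 250. Dividing through by -50 gives the monic gcd m - 5.

m - 5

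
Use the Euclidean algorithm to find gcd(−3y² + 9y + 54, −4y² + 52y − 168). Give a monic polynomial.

Euclidean algorithm in ℚ[y]:
  −3y² + 9y + 54 = (3/4)(−4y² + 52y − 168) + (−30y + 180)
  −4y² + 52y − 168 = ((2/15)y − 14/15)(−30y + 180) + (0)
Last nonzero remainder: −30y + 180. Dividing through by −30 gives the monic gcd y − 6.

y − 6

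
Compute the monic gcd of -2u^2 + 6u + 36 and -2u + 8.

Apply the Euclidean algorithm:
  -2u^2 + 6u + 36 = (u + 1)(-2u + 8) + (28)
  -2u + 8 = (-(1/14)u + 2/7)(28) + (0)
The last nonzero remainder is the constant 28, so the polynomials are coprime and gcd = 1.

1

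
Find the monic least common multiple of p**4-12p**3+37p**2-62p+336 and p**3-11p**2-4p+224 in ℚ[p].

By polynomial division,
  p**4-12p**3+37p**2-62p+336 = (p-1)(p**3-11p**2-4p+224) + (30p**2-290p+560)
  p**3-11p**2-4p+224 = ((1/30)p-2/45)(30p**2-290p+560) + (-(320/9)p+2240/9)
  30p**2-290p+560 = (-(27/32)p+9/4)(-(320/9)p+2240/9) + (0)
Last nonzero remainder: -(320/9)p+2240/9. Dividing through by -320/9 gives the monic gcd p-7.
Then lcm(f, g) = f·g / gcd(f, g); expanding and making the result monic gives the answer.

p**6-16p**5+53p**4+174p**3-600p**2+640p-10752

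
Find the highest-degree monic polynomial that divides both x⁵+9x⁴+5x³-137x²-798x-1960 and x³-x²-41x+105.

By polynomial division,
  x⁵+9x⁴+5x³-137x²-798x-1960 = (x²+10x+56)(x³-x²-41x+105) + (224x²+448x-7840)
  x³-x²-41x+105 = ((1/224)x-3/224)(224x²+448x-7840) + (0)
Last nonzero remainder: 224x²+448x-7840. Dividing through by 224 gives the monic gcd x²+2x-35.

x²+2x-35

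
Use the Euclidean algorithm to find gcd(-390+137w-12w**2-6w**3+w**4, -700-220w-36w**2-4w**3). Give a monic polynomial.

Repeated division with remainder:
  w**4-6w**3-12w**2+137w-390 = (-(1/4)w+15/4)(-4w**3-36w**2-220w-700) + (68w**2+787w+2235)
  -4w**3-36w**2-220w-700 = (-(1/17)w+175/1156)(68w**2+787w+2235) + (-(240065/1156)w-1200325/1156)
  68w**2+787w+2235 = (-(78608/240065)w-516732/240065)(-(240065/1156)w-1200325/1156) + (0)
Last nonzero remainder: -(240065/1156)w-1200325/1156. Dividing through by -240065/1156 gives the monic gcd w+5.

5+w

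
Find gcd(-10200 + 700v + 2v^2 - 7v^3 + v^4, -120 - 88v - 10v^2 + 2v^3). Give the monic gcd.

-10 + v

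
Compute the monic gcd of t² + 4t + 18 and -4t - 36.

Apply the Euclidean algorithm:
  t² + 4t + 18 = (-(1/4)t + 5/4)(-4t - 36) + (63)
  -4t - 36 = (-(4/63)t - 4/7)(63) + (0)
The last nonzero remainder is the constant 63, so the polynomials are coprime and gcd = 1.

1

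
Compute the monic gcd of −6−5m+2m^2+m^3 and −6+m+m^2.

−6+m+m^2

Repeated division with remainder:
  m^3+2m^2−5m−6 = (m+1)(m^2+m−6) + (0)
The last nonzero remainder m^2+m−6 is already monic.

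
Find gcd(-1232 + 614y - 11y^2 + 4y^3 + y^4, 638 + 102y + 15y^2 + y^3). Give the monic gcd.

11 + y

Euclidean algorithm in ℚ[y]:
  y^4 + 4y^3 - 11y^2 + 614y - 1232 = (y - 11)(y^3 + 15y^2 + 102y + 638) + (52y^2 + 1098y + 5786)
  y^3 + 15y^2 + 102y + 638 = ((1/52)y - 159/1352)(52y^2 + 1098y + 5786) + ((81025/676)y + 891275/676)
  52y^2 + 1098y + 5786 = ((35152/81025)y + 355576/81025)((81025/676)y + 891275/676) + (0)
Last nonzero remainder: (81025/676)y + 891275/676. Dividing through by 81025/676 gives the monic gcd y + 11.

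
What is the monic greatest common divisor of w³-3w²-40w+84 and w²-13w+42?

Euclidean algorithm in ℚ[w]:
  w³-3w²-40w+84 = (w+10)(w²-13w+42) + (48w-336)
  w²-13w+42 = ((1/48)w-1/8)(48w-336) + (0)
Last nonzero remainder: 48w-336. Dividing through by 48 gives the monic gcd w-7.

w-7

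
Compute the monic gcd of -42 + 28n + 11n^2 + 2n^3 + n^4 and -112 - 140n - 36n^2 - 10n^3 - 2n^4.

14 + n^2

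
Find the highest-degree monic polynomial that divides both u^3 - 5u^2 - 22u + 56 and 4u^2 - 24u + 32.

u - 2

Repeated division with remainder:
  u^3 - 5u^2 - 22u + 56 = ((1/4)u + 1/4)(4u^2 - 24u + 32) + (-24u + 48)
  4u^2 - 24u + 32 = (-(1/6)u + 2/3)(-24u + 48) + (0)
Last nonzero remainder: -24u + 48. Dividing through by -24 gives the monic gcd u - 2.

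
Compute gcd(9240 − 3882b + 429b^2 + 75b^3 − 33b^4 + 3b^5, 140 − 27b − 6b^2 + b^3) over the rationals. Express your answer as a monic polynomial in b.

140 − 27b − 6b^2 + b^3

Repeated division with remainder:
  3b^5 − 33b^4 + 75b^3 + 429b^2 − 3882b + 9240 = (3b^2 − 15b + 66)(b^3 − 6b^2 − 27b + 140) + (0)
The last nonzero remainder b^3 − 6b^2 − 27b + 140 is already monic.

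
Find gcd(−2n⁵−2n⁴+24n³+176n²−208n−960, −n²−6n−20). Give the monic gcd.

n²+6n+20

Repeated division with remainder:
  −2n⁵−2n⁴+24n³+176n²−208n−960 = (2n³−10n²−4n+48)(−n²−6n−20) + (0)
Last nonzero remainder: −n²−6n−20. Dividing through by −1 gives the monic gcd n²+6n+20.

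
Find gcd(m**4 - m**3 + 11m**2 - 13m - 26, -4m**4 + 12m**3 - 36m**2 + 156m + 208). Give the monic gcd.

m**3 + m**2 + 13m + 13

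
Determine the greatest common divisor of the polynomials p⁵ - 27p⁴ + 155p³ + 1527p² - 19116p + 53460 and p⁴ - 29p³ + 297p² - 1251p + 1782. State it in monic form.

Repeated division with remainder:
  p⁵ - 27p⁴ + 155p³ + 1527p² - 19116p + 53460 = (p + 2)(p⁴ - 29p³ + 297p² - 1251p + 1782) + (-84p³ + 2184p² - 18396p + 49896)
  p⁴ - 29p³ + 297p² - 1251p + 1782 = (-(1/84)p + 1/28)(-84p³ + 2184p² - 18396p + 49896) + (0)
Last nonzero remainder: -84p³ + 2184p² - 18396p + 49896. Dividing through by -84 gives the monic gcd p³ - 26p² + 219p - 594.

p³ - 26p² + 219p - 594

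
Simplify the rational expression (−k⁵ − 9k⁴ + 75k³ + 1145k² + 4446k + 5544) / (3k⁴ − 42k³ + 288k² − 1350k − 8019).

(−k³ − 17k² − 94k − 168)/(3k² − 18k + 243)

Euclidean algorithm in ℚ[k]:
  −k⁵ − 9k⁴ + 75k³ + 1145k² + 4446k + 5544 = (−(1/3)k − 23/3)(3k⁴ − 42k³ + 288k² − 1350k − 8019) + (−151k³ + 2903k² − 8577k − 55935)
  3k⁴ − 42k³ + 288k² − 1350k − 8019 = (−(3/151)k − 2367/22801)(−151k³ + 2903k² − 8577k − 55935) + ((9552708/22801)k² − (76421664/22801)k − 315239364/22801)
  −151k³ + 2903k² − 8577k − 55935 = (−(3442951/9552708)k + 12882565/3184236)((9552708/22801)k² − (76421664/22801)k − 315239364/22801) + (0)
Last nonzero remainder: (9552708/22801)k² − (76421664/22801)k − 315239364/22801. Dividing through by 9552708/22801 gives the monic gcd k² − 8k − 33.
Cancel k² − 8k − 33 from numerator and denominator to get the reduced form.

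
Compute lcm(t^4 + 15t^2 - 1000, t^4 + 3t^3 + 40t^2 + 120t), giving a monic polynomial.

Repeated division with remainder:
  t^4 + 15t^2 - 1000 = (t^4 + 3t^3 + 40t^2 + 120t) + (-3t^3 - 25t^2 - 120t - 1000)
  t^4 + 3t^3 + 40t^2 + 120t = (-(1/3)t + 16/9)(-3t^3 - 25t^2 - 120t - 1000) + ((400/9)t^2 + 16000/9)
  -3t^3 - 25t^2 - 120t - 1000 = (-(27/400)t - 9/16)((400/9)t^2 + 16000/9) + (0)
Last nonzero remainder: (400/9)t^2 + 16000/9. Dividing through by 400/9 gives the monic gcd t^2 + 40.
Then lcm(f, g) = f·g / gcd(f, g); expanding and making the result monic gives the answer.

t^6 + 3t^5 + 15t^4 + 45t^3 - 1000t^2 - 3000t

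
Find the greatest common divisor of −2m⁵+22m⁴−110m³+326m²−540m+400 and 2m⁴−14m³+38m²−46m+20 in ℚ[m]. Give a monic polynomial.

m²−4m+5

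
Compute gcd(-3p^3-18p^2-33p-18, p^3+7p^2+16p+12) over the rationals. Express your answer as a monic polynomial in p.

Repeated division with remainder:
  -3p^3-18p^2-33p-18 = (-3)(p^3+7p^2+16p+12) + (3p^2+15p+18)
  p^3+7p^2+16p+12 = ((1/3)p+2/3)(3p^2+15p+18) + (0)
Last nonzero remainder: 3p^2+15p+18. Dividing through by 3 gives the monic gcd p^2+5p+6.

p^2+5p+6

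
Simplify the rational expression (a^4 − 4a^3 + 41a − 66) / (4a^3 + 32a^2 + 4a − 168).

(a^2 − 5a + 11)/(4a + 28)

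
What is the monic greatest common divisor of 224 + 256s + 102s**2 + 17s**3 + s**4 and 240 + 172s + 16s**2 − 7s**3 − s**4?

8 + 6s + s**2

Euclidean algorithm in ℚ[s]:
  s**4 + 17s**3 + 102s**2 + 256s + 224 = (−1)(−s**4 − 7s**3 + 16s**2 + 172s + 240) + (10s**3 + 118s**2 + 428s + 464)
  −s**4 − 7s**3 + 16s**2 + 172s + 240 = (−(1/10)s + 12/25)(10s**3 + 118s**2 + 428s + 464) + ((54/25)s**2 + (324/25)s + 432/25)
  10s**3 + 118s**2 + 428s + 464 = ((125/27)s + 725/27)((54/25)s**2 + (324/25)s + 432/25) + (0)
Last nonzero remainder: (54/25)s**2 + (324/25)s + 432/25. Dividing through by 54/25 gives the monic gcd s**2 + 6s + 8.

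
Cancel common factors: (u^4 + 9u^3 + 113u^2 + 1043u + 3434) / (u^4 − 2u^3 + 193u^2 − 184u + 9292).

Repeated division with remainder:
  u^4 + 9u^3 + 113u^2 + 1043u + 3434 = (u^4 − 2u^3 + 193u^2 − 184u + 9292) + (11u^3 − 80u^2 + 1227u − 5858)
  u^4 − 2u^3 + 193u^2 − 184u + 9292 = ((1/11)u + 58/121)(11u^3 − 80u^2 + 1227u − 5858) + ((14496/121)u^2 − (28992/121)u + 1464096/121)
  11u^3 − 80u^2 + 1227u − 5858 = ((1331/14496)u − 3509/7248)((14496/121)u^2 − (28992/121)u + 1464096/121) + (0)
Last nonzero remainder: (14496/121)u^2 − (28992/121)u + 1464096/121. Dividing through by 14496/121 gives the monic gcd u^2 − 2u + 101.
Cancel u^2 − 2u + 101 from numerator and denominator to get the reduced form.

(u^2 + 11u + 34)/(u^2 + 92)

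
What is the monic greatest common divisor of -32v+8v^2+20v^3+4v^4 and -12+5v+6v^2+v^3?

Euclidean algorithm in ℚ[v]:
  4v^4+20v^3+8v^2-32v = (4v-4)(v^3+6v^2+5v-12) + (12v^2+36v-48)
  v^3+6v^2+5v-12 = ((1/12)v+1/4)(12v^2+36v-48) + (0)
Last nonzero remainder: 12v^2+36v-48. Dividing through by 12 gives the monic gcd v^2+3v-4.

-4+3v+v^2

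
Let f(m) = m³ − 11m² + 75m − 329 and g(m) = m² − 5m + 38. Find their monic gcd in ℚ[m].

Euclidean algorithm in ℚ[m]:
  m³ − 11m² + 75m − 329 = (m − 6)(m² − 5m + 38) + (7m − 101)
  m² − 5m + 38 = ((1/7)m + 66/49)(7m − 101) + (8528/49)
  7m − 101 = ((343/8528)m − 4949/8528)(8528/49) + (0)
The last nonzero remainder is the constant 8528/49, so the polynomials are coprime and gcd = 1.

1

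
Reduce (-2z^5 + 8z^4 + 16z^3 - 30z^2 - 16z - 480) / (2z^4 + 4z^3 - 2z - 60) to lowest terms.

(-z^2 + 8z - 16)/(z - 2)

Apply the Euclidean algorithm:
  -2z^5 + 8z^4 + 16z^3 - 30z^2 - 16z - 480 = (-z + 6)(2z^4 + 4z^3 - 2z - 60) + (-8z^3 - 32z^2 - 64z - 120)
  2z^4 + 4z^3 - 2z - 60 = (-(1/4)z + 1/2)(-8z^3 - 32z^2 - 64z - 120) + (0)
Last nonzero remainder: -8z^3 - 32z^2 - 64z - 120. Dividing through by -8 gives the monic gcd z^3 + 4z^2 + 8z + 15.
Cancel z^3 + 4z^2 + 8z + 15 from numerator and denominator to get the reduced form.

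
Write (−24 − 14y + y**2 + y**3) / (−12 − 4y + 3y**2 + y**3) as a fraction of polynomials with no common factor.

(−4 + y)/(−2 + y)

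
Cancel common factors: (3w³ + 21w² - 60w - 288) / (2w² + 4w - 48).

Repeated division with remainder:
  3w³ + 21w² - 60w - 288 = ((3/2)w + 15/2)(2w² + 4w - 48) + (-18w + 72)
  2w² + 4w - 48 = (-(1/9)w - 2/3)(-18w + 72) + (0)
Last nonzero remainder: -18w + 72. Dividing through by -18 gives the monic gcd w - 4.
Cancel w - 4 from numerator and denominator to get the reduced form.

(3w² + 33w + 72)/(2w + 12)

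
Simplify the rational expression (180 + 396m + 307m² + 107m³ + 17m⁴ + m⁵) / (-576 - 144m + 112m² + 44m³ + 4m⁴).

(10 + 17m + 8m² + m³)/(-32 + 8m + 4m²)

Apply the Euclidean algorithm:
  m⁵ + 17m⁴ + 107m³ + 307m² + 396m + 180 = ((1/4)m + 3/2)(4m⁴ + 44m³ + 112m² - 144m - 576) + (13m³ + 175m² + 756m + 1044)
  4m⁴ + 44m³ + 112m² - 144m - 576 = ((4/13)m - 128/169)(13m³ + 175m² + 756m + 1044) + ((2016/169)m² + (18144/169)m + 36288/169)
  13m³ + 175m² + 756m + 1044 = ((2197/2016)m + 4901/1008)((2016/169)m² + (18144/169)m + 36288/169) + (0)
Last nonzero remainder: (2016/169)m² + (18144/169)m + 36288/169. Dividing through by 2016/169 gives the monic gcd m² + 9m + 18.
Cancel m² + 9m + 18 from numerator and denominator to get the reduced form.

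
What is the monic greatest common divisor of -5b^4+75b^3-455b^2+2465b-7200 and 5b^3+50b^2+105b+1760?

Euclidean algorithm in ℚ[b]:
  -5b^4+75b^3-455b^2+2465b-7200 = (-b+25)(5b^3+50b^2+105b+1760) + (-1600b^2+1600b-51200)
  5b^3+50b^2+105b+1760 = (-(1/320)b-11/320)(-1600b^2+1600b-51200) + (0)
Last nonzero remainder: -1600b^2+1600b-51200. Dividing through by -1600 gives the monic gcd b^2-b+32.

b^2-b+32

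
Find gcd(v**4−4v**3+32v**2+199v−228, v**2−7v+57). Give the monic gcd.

Euclidean algorithm in ℚ[v]:
  v**4−4v**3+32v**2+199v−228 = (v**2+3v−4)(v**2−7v+57) + (0)
The last nonzero remainder v**2−7v+57 is already monic.

v**2−7v+57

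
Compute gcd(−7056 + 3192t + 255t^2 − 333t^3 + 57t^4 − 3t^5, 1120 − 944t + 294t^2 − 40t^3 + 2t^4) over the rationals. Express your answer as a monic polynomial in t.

Apply the Euclidean algorithm:
  −3t^5 + 57t^4 − 333t^3 + 255t^2 + 3192t − 7056 = (−(3/2)t − 3/2)(2t^4 − 40t^3 + 294t^2 − 944t + 1120) + (48t^3 − 720t^2 + 3456t − 5376)
  2t^4 − 40t^3 + 294t^2 − 944t + 1120 = ((1/24)t − 5/24)(48t^3 − 720t^2 + 3456t − 5376) + (0)
Last nonzero remainder: 48t^3 − 720t^2 + 3456t − 5376. Dividing through by 48 gives the monic gcd t^3 − 15t^2 + 72t − 112.

−112 + 72t − 15t^2 + t^3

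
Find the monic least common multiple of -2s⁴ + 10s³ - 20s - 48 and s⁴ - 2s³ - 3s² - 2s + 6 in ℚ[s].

s⁵ - 6s⁴ + 5s³ + 10s² + 14s - 24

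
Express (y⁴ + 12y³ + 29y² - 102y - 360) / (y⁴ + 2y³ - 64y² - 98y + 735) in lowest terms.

(y² + 10y + 24)/(y² - 49)

Euclidean algorithm in ℚ[y]:
  y⁴ + 12y³ + 29y² - 102y - 360 = (y⁴ + 2y³ - 64y² - 98y + 735) + (10y³ + 93y² - 4y - 1095)
  y⁴ + 2y³ - 64y² - 98y + 735 = ((1/10)y - 73/100)(10y³ + 93y² - 4y - 1095) + ((429/100)y² + (429/50)y - 1287/20)
  10y³ + 93y² - 4y - 1095 = ((1000/429)y + 7300/429)((429/100)y² + (429/50)y - 1287/20) + (0)
Last nonzero remainder: (429/100)y² + (429/50)y - 1287/20. Dividing through by 429/100 gives the monic gcd y² + 2y - 15.
Cancel y² + 2y - 15 from numerator and denominator to get the reduced form.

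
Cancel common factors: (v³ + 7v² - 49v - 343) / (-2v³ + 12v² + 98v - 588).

(-v - 7)/(2v - 12)

By polynomial division,
  v³ + 7v² - 49v - 343 = (-1/2)(-2v³ + 12v² + 98v - 588) + (13v² - 637)
  -2v³ + 12v² + 98v - 588 = (-(2/13)v + 12/13)(13v² - 637) + (0)
Last nonzero remainder: 13v² - 637. Dividing through by 13 gives the monic gcd v² - 49.
Cancel v² - 49 from numerator and denominator to get the reduced form.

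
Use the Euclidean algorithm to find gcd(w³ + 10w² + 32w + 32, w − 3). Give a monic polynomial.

1

Repeated division with remainder:
  w³ + 10w² + 32w + 32 = (w² + 13w + 71)(w − 3) + (245)
  w − 3 = ((1/245)w − 3/245)(245) + (0)
The last nonzero remainder is the constant 245, so the polynomials are coprime and gcd = 1.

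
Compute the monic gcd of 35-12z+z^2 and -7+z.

Apply the Euclidean algorithm:
  z^2-12z+35 = (z-5)(z-7) + (0)
The last nonzero remainder z-7 is already monic.

-7+z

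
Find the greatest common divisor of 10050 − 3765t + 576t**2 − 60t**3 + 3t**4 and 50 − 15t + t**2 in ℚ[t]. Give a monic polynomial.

50 − 15t + t**2

Apply the Euclidean algorithm:
  3t**4 − 60t**3 + 576t**2 − 3765t + 10050 = (3t**2 − 15t + 201)(t**2 − 15t + 50) + (0)
The last nonzero remainder t**2 − 15t + 50 is already monic.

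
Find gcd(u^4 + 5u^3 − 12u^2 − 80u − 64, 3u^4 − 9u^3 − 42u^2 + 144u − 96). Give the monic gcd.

u^2 − 16

Euclidean algorithm in ℚ[u]:
  u^4 + 5u^3 − 12u^2 − 80u − 64 = (1/3)(3u^4 − 9u^3 − 42u^2 + 144u − 96) + (8u^3 + 2u^2 − 128u − 32)
  3u^4 − 9u^3 − 42u^2 + 144u − 96 = ((3/8)u − 39/32)(8u^3 + 2u^2 − 128u − 32) + ((135/16)u^2 − 135)
  8u^3 + 2u^2 − 128u − 32 = ((128/135)u + 32/135)((135/16)u^2 − 135) + (0)
Last nonzero remainder: (135/16)u^2 − 135. Dividing through by 135/16 gives the monic gcd u^2 − 16.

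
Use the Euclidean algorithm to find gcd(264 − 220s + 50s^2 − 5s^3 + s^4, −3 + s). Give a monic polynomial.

Euclidean algorithm in ℚ[s]:
  s^4 − 5s^3 + 50s^2 − 220s + 264 = (s^3 − 2s^2 + 44s − 88)(s − 3) + (0)
The last nonzero remainder s − 3 is already monic.

−3 + s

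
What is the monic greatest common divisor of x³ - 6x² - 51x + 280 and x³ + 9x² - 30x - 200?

x - 5

Euclidean algorithm in ℚ[x]:
  x³ - 6x² - 51x + 280 = (x³ + 9x² - 30x - 200) + (-15x² - 21x + 480)
  x³ + 9x² - 30x - 200 = (-(1/15)x - 38/75)(-15x² - 21x + 480) + (-(216/25)x + 216/5)
  -15x² - 21x + 480 = ((125/72)x + 100/9)(-(216/25)x + 216/5) + (0)
Last nonzero remainder: -(216/25)x + 216/5. Dividing through by -216/25 gives the monic gcd x - 5.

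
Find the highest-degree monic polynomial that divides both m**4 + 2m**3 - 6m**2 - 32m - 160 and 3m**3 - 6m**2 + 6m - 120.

Euclidean algorithm in ℚ[m]:
  m**4 + 2m**3 - 6m**2 - 32m - 160 = ((1/3)m + 4/3)(3m**3 - 6m**2 + 6m - 120) + (0)
Last nonzero remainder: 3m**3 - 6m**2 + 6m - 120. Dividing through by 3 gives the monic gcd m**3 - 2m**2 + 2m - 40.

m**3 - 2m**2 + 2m - 40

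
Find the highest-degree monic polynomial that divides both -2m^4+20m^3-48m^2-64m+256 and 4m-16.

m-4

Repeated division with remainder:
  -2m^4+20m^3-48m^2-64m+256 = (-(1/2)m^3+3m^2-16)(4m-16) + (0)
Last nonzero remainder: 4m-16. Dividing through by 4 gives the monic gcd m-4.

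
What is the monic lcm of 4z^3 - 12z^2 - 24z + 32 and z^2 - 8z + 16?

Euclidean algorithm in ℚ[z]:
  4z^3 - 12z^2 - 24z + 32 = (4z + 20)(z^2 - 8z + 16) + (72z - 288)
  z^2 - 8z + 16 = ((1/72)z - 1/18)(72z - 288) + (0)
Last nonzero remainder: 72z - 288. Dividing through by 72 gives the monic gcd z - 4.
Then lcm(f, g) = f·g / gcd(f, g); expanding and making the result monic gives the answer.

z^4 - 7z^3 + 6z^2 + 32z - 32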